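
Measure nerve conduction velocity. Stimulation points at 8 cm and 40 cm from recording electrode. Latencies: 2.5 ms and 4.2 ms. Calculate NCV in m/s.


Distance = (40 - 8) / 100 = 0.32 m
dt = (4.2 - 2.5) / 1000 = 0.0017 s
NCV = dist / dt = 188.2 m/s


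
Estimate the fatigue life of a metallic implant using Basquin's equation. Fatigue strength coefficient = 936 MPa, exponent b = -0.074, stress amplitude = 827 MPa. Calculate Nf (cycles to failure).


sigma_a = sigma_f' * (2Nf)^b
2Nf = (sigma_a/sigma_f')^(1/b)
2Nf = (827/936)^(1/-0.074)
2Nf = 5.3287605
Nf = 2.664


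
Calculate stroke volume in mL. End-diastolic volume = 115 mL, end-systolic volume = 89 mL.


SV = EDV - ESV
SV = 115 - 89
SV = 26 mL


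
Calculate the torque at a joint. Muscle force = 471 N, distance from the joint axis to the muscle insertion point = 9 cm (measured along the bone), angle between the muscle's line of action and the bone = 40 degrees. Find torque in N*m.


Torque = F * d * sin(theta)   (moment arm = d*sin(theta))
d = 9 cm = 0.09 m
Torque = 471 * 0.09 * sin(40)
Torque = 27.25 N*m


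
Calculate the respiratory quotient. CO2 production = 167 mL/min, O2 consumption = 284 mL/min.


RQ = VCO2 / VO2
RQ = 167 / 284
RQ = 0.588


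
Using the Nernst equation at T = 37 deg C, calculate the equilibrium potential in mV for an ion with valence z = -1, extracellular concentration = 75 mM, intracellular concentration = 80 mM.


E = (RT/(zF)) * ln(C_out/C_in)
T = 37 + 273.15 = 310.15 K
E = (8.314 * 310.15 / (-1 * 96485)) * ln(75/80)
E = 1.725 mV


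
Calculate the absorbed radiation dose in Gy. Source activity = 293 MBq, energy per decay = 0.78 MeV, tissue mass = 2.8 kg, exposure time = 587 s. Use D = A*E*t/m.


A = 293 MBq = 2.9300e+08 Bq
E = 0.78 MeV = 1.24956e-13 J
D = A*E*t/m = 2.9300e+08*1.24956e-13*587/2.8
D = 0.007675 Gy


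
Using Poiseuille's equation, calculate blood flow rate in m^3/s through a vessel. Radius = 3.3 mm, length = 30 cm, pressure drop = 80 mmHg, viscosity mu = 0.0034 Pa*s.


Q = pi*r^4*dP / (8*mu*L)
r = 0.0033 m, L = 0.3 m
dP = 80 mmHg = 10665.76 Pa
Q = 4.8698e-04 m^3/s


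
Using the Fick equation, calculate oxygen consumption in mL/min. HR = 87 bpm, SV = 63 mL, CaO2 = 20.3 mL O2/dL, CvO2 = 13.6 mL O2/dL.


CO = HR*SV = 87*63/1000 = 5.481 L/min
a-v O2 diff = 20.3 - 13.6 = 6.7 mL/dL
VO2 = CO * (CaO2-CvO2) * 10 dL/L
VO2 = 5.481 * 6.7 * 10
VO2 = 367.2 mL/min


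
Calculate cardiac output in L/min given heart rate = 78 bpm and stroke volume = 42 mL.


CO = HR * SV
CO = 78 * 42 / 1000
CO = 3.276 L/min


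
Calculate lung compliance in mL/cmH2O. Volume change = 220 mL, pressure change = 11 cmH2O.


C = dV / dP
C = 220 / 11
C = 20 mL/cmH2O


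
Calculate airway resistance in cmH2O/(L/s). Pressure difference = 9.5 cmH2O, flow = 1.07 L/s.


R = dP / flow
R = 9.5 / 1.07
R = 8.879 cmH2O/(L/s)


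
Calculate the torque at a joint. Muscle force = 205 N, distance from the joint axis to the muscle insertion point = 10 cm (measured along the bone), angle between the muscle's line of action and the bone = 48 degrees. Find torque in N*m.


Torque = F * d * sin(theta)   (moment arm = d*sin(theta))
d = 10 cm = 0.1 m
Torque = 205 * 0.1 * sin(48)
Torque = 15.23 N*m


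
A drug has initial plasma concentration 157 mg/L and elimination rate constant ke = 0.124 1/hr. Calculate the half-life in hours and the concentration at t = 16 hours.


t_half = ln(2) / ke = 0.693147 / 0.124 = 5.59 hr
C(t) = C0 * exp(-ke*t) = 157 * exp(-0.124*16)
C(16) = 21.59 mg/L


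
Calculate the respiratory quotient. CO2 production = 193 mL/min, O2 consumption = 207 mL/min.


RQ = VCO2 / VO2
RQ = 193 / 207
RQ = 0.9324


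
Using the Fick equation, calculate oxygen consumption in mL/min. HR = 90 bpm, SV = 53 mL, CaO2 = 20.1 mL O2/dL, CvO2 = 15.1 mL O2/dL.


CO = HR*SV = 90*53/1000 = 4.77 L/min
a-v O2 diff = 20.1 - 15.1 = 5 mL/dL
VO2 = CO * (CaO2-CvO2) * 10 dL/L
VO2 = 4.77 * 5 * 10
VO2 = 238.5 mL/min


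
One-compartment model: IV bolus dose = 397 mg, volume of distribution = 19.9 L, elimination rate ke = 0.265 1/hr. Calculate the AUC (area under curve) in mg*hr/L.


C0 = Dose/Vd = 397/19.9 = 19.9497 mg/L
AUC = C0/ke = 19.9497/0.265
AUC = 75.28 mg*hr/L


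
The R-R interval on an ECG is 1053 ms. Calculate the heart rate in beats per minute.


HR = 60 / RR_interval(s)
RR = 1053 ms = 1.053 s
HR = 60 / 1.053 = 56.98 bpm


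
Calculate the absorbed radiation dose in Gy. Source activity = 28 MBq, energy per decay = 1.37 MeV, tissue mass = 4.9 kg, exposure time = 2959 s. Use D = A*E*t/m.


A = 28 MBq = 2.8000e+07 Bq
E = 1.37 MeV = 2.19474e-13 J
D = A*E*t/m = 2.8000e+07*2.19474e-13*2959/4.9
D = 0.003711 Gy


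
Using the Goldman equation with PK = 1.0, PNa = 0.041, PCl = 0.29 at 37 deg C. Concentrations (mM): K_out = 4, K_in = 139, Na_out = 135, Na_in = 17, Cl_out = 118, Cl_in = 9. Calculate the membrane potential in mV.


Vm = (RT/F)*ln((PK*Ko + PNa*Nao + PCl*Cli)/(PK*Ki + PNa*Nai + PCl*Clo))
Numer = 12.145, Denom = 173.917
Vm = -71.13 mV


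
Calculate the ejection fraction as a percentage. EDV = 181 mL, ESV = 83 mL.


SV = EDV - ESV = 181 - 83 = 98 mL
EF = SV/EDV * 100 = 98/181 * 100
EF = 54.14%


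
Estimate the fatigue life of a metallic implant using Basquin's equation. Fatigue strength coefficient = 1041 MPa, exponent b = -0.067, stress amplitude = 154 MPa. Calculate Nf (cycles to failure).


sigma_a = sigma_f' * (2Nf)^b
2Nf = (sigma_a/sigma_f')^(1/b)
2Nf = (154/1041)^(1/-0.067)
2Nf = 2.4378953e+12
Nf = 1.2189e+12


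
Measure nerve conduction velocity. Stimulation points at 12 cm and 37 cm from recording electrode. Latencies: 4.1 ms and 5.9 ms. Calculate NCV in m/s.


Distance = (37 - 12) / 100 = 0.25 m
dt = (5.9 - 4.1) / 1000 = 0.0018 s
NCV = dist / dt = 138.9 m/s


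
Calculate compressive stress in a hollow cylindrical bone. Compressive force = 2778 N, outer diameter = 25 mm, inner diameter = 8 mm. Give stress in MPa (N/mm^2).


A = pi*(r_o^2 - r_i^2)
r_o = 12.5 mm, r_i = 4 mm
A = 440.608 mm^2
sigma = F/A = 2778 / 440.608
sigma = 6.305 MPa


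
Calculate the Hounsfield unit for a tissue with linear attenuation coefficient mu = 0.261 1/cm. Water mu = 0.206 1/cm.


HU = ((mu_tissue - mu_water) / mu_water) * 1000
HU = ((0.261 - 0.206) / 0.206) * 1000
HU = 267


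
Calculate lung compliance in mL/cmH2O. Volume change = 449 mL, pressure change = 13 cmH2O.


C = dV / dP
C = 449 / 13
C = 34.54 mL/cmH2O


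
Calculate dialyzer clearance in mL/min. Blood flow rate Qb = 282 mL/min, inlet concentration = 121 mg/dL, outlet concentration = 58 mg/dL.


K = Qb * (Cb_in - Cb_out) / Cb_in
K = 282 * (121 - 58) / 121
K = 146.8 mL/min


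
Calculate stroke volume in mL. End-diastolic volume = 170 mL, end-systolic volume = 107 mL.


SV = EDV - ESV
SV = 170 - 107
SV = 63 mL


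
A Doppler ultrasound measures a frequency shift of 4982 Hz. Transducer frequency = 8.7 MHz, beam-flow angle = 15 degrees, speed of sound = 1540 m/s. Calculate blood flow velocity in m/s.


v = fd * c / (2 * f0 * cos(theta))
v = 4982 * 1540 / (2 * 8.7000e+06 * cos(15))
v = 0.4565 m/s


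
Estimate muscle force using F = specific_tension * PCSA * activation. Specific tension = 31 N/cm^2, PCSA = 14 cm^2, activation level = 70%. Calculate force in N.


F = sigma * PCSA * activation
F = 31 * 14 * 0.7
F = 303.8 N


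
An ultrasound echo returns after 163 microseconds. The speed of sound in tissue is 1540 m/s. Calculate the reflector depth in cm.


depth = c * t / 2
t = 163 us = 1.6300e-04 s
depth = 1540 * 1.6300e-04 / 2
depth = 0.12551 m = 12.551 cm


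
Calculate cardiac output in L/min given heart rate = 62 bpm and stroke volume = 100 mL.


CO = HR * SV
CO = 62 * 100 / 1000
CO = 6.2 L/min


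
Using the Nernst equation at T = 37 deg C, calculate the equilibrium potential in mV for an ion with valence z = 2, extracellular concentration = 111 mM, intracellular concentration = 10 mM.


E = (RT/(zF)) * ln(C_out/C_in)
T = 37 + 273.15 = 310.15 K
E = (8.314 * 310.15 / (2 * 96485)) * ln(111/10)
E = 32.16 mV


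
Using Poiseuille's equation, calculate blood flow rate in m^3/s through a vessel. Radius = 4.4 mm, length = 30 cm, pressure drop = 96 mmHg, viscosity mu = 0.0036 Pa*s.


Q = pi*r^4*dP / (8*mu*L)
r = 0.0044 m, L = 0.3 m
dP = 96 mmHg = 12798.912 Pa
Q = 0.001744 m^3/s


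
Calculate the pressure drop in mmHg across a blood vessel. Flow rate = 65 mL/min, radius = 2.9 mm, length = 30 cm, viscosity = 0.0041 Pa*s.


dP = 8*mu*L*Q / (pi*r^4)
Q = 65 mL/min = 1.08333e-06 m^3/s
dP = 47.9749 Pa = 47.9749 / 133.322 mmHg = 0.3598 mmHg


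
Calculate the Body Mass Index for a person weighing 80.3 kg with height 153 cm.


BMI = weight / height^2
height = 153 cm = 1.53 m
BMI = 80.3 / 1.53^2
BMI = 34.3 kg/m^2


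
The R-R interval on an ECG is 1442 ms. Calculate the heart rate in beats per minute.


HR = 60 / RR_interval(s)
RR = 1442 ms = 1.442 s
HR = 60 / 1.442 = 41.61 bpm


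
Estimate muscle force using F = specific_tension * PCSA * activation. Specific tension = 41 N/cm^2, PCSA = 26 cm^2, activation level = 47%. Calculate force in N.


F = sigma * PCSA * activation
F = 41 * 26 * 0.47
F = 501 N


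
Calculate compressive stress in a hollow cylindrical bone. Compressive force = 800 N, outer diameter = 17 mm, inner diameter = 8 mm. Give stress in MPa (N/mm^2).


A = pi*(r_o^2 - r_i^2)
r_o = 8.5 mm, r_i = 4 mm
A = 176.715 mm^2
sigma = F/A = 800 / 176.715
sigma = 4.527 MPa


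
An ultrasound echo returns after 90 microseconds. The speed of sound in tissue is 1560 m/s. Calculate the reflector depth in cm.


depth = c * t / 2
t = 90 us = 9.0000e-05 s
depth = 1560 * 9.0000e-05 / 2
depth = 0.0702 m = 7.02 cm


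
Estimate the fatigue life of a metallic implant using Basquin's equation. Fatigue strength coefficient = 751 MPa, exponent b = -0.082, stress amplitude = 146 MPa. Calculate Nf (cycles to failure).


sigma_a = sigma_f' * (2Nf)^b
2Nf = (sigma_a/sigma_f')^(1/b)
2Nf = (146/751)^(1/-0.082)
2Nf = 4.7231604e+08
Nf = 2.3616e+08


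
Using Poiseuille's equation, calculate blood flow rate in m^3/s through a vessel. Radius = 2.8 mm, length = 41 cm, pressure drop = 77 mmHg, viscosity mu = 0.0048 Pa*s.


Q = pi*r^4*dP / (8*mu*L)
r = 0.0028 m, L = 0.41 m
dP = 77 mmHg = 10265.794 Pa
Q = 1.2591e-04 m^3/s


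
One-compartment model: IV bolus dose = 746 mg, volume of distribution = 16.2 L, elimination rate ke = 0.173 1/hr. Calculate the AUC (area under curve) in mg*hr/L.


C0 = Dose/Vd = 746/16.2 = 46.0494 mg/L
AUC = C0/ke = 46.0494/0.173
AUC = 266.2 mg*hr/L


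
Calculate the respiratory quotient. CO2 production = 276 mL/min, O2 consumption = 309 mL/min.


RQ = VCO2 / VO2
RQ = 276 / 309
RQ = 0.8932


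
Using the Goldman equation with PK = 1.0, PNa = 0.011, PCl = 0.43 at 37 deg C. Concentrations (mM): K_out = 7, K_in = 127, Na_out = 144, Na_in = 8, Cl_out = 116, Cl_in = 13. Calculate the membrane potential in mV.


Vm = (RT/F)*ln((PK*Ko + PNa*Nao + PCl*Cli)/(PK*Ki + PNa*Nai + PCl*Clo))
Numer = 14.174, Denom = 176.968
Vm = -67.47 mV


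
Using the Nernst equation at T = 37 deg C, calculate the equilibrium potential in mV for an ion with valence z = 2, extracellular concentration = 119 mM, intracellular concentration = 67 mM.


E = (RT/(zF)) * ln(C_out/C_in)
T = 37 + 273.15 = 310.15 K
E = (8.314 * 310.15 / (2 * 96485)) * ln(119/67)
E = 7.676 mV


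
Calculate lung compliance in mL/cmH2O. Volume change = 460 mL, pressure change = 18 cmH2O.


C = dV / dP
C = 460 / 18
C = 25.56 mL/cmH2O


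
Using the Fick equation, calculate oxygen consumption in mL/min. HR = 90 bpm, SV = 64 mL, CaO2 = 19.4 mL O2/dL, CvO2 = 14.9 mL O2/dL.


CO = HR*SV = 90*64/1000 = 5.76 L/min
a-v O2 diff = 19.4 - 14.9 = 4.5 mL/dL
VO2 = CO * (CaO2-CvO2) * 10 dL/L
VO2 = 5.76 * 4.5 * 10
VO2 = 259.2 mL/min


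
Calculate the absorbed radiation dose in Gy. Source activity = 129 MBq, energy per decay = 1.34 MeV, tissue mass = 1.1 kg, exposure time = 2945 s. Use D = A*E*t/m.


A = 129 MBq = 1.2900e+08 Bq
E = 1.34 MeV = 2.14668e-13 J
D = A*E*t/m = 1.2900e+08*2.14668e-13*2945/1.1
D = 0.07414 Gy


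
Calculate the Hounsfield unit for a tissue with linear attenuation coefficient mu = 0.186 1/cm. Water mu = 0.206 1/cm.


HU = ((mu_tissue - mu_water) / mu_water) * 1000
HU = ((0.186 - 0.206) / 0.206) * 1000
HU = -97.09


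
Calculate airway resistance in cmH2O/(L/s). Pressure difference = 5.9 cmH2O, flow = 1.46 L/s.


R = dP / flow
R = 5.9 / 1.46
R = 4.041 cmH2O/(L/s)


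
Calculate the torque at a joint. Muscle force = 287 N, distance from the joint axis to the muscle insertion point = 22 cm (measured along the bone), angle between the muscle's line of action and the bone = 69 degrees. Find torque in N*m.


Torque = F * d * sin(theta)   (moment arm = d*sin(theta))
d = 22 cm = 0.22 m
Torque = 287 * 0.22 * sin(69)
Torque = 58.95 N*m


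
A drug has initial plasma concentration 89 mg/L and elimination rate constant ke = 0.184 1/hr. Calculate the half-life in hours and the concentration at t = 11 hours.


t_half = ln(2) / ke = 0.693147 / 0.184 = 3.767 hr
C(t) = C0 * exp(-ke*t) = 89 * exp(-0.184*11)
C(11) = 11.76 mg/L


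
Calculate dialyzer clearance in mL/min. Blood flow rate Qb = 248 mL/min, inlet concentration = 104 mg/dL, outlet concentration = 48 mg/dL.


K = Qb * (Cb_in - Cb_out) / Cb_in
K = 248 * (104 - 48) / 104
K = 133.5 mL/min


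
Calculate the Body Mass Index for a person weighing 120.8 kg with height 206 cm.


BMI = weight / height^2
height = 206 cm = 2.06 m
BMI = 120.8 / 2.06^2
BMI = 28.47 kg/m^2


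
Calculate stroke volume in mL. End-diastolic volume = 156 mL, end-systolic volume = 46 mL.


SV = EDV - ESV
SV = 156 - 46
SV = 110 mL


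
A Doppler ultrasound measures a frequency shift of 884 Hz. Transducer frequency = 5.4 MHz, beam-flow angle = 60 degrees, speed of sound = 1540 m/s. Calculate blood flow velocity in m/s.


v = fd * c / (2 * f0 * cos(theta))
v = 884 * 1540 / (2 * 5.4000e+06 * cos(60))
v = 0.2521 m/s


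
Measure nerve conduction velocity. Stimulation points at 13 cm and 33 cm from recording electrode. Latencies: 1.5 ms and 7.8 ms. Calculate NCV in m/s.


Distance = (33 - 13) / 100 = 0.2 m
dt = (7.8 - 1.5) / 1000 = 0.0063 s
NCV = dist / dt = 31.75 m/s


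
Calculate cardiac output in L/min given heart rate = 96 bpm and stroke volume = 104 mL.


CO = HR * SV
CO = 96 * 104 / 1000
CO = 9.984 L/min


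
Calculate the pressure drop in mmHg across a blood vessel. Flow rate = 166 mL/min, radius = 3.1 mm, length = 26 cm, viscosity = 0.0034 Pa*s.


dP = 8*mu*L*Q / (pi*r^4)
Q = 166 mL/min = 2.76667e-06 m^3/s
dP = 67.4377 Pa = 67.4377 / 133.322 mmHg = 0.5058 mmHg


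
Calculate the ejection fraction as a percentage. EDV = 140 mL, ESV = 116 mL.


SV = EDV - ESV = 140 - 116 = 24 mL
EF = SV/EDV * 100 = 24/140 * 100
EF = 17.14%


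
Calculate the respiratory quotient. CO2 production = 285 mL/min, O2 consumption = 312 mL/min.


RQ = VCO2 / VO2
RQ = 285 / 312
RQ = 0.9135


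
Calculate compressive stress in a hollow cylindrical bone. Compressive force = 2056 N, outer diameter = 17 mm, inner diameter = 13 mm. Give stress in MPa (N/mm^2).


A = pi*(r_o^2 - r_i^2)
r_o = 8.5 mm, r_i = 6.5 mm
A = 94.2478 mm^2
sigma = F/A = 2056 / 94.2478
sigma = 21.81 MPa


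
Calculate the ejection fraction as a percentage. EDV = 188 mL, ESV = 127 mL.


SV = EDV - ESV = 188 - 127 = 61 mL
EF = SV/EDV * 100 = 61/188 * 100
EF = 32.45%


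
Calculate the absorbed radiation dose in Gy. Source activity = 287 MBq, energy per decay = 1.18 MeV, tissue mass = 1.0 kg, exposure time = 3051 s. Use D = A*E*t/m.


A = 287 MBq = 2.8700e+08 Bq
E = 1.18 MeV = 1.89036e-13 J
D = A*E*t/m = 2.8700e+08*1.89036e-13*3051/1.0
D = 0.1655 Gy


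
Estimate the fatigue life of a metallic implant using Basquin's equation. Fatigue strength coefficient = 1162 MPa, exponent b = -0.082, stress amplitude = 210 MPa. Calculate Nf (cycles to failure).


sigma_a = sigma_f' * (2Nf)^b
2Nf = (sigma_a/sigma_f')^(1/b)
2Nf = (210/1162)^(1/-0.082)
2Nf = 1.1503104e+09
Nf = 5.7516e+08


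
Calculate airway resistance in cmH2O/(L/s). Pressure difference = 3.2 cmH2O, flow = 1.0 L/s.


R = dP / flow
R = 3.2 / 1.0
R = 3.2 cmH2O/(L/s)


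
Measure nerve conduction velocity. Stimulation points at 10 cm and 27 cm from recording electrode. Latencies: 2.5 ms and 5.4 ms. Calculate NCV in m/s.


Distance = (27 - 10) / 100 = 0.17 m
dt = (5.4 - 2.5) / 1000 = 0.0029 s
NCV = dist / dt = 58.62 m/s


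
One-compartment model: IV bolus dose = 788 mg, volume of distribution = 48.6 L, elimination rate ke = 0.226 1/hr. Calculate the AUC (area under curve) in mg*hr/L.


C0 = Dose/Vd = 788/48.6 = 16.214 mg/L
AUC = C0/ke = 16.214/0.226
AUC = 71.74 mg*hr/L


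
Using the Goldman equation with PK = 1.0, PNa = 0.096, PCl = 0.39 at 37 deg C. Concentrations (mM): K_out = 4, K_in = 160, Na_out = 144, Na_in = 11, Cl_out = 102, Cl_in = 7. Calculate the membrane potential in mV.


Vm = (RT/F)*ln((PK*Ko + PNa*Nao + PCl*Cli)/(PK*Ki + PNa*Nai + PCl*Clo))
Numer = 20.554, Denom = 200.836
Vm = -60.92 mV


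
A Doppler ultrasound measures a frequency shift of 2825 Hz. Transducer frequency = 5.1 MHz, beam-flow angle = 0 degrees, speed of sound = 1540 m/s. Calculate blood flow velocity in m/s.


v = fd * c / (2 * f0 * cos(theta))
v = 2825 * 1540 / (2 * 5.1000e+06 * cos(0))
v = 0.4265 m/s


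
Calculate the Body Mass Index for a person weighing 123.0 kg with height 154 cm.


BMI = weight / height^2
height = 154 cm = 1.54 m
BMI = 123.0 / 1.54^2
BMI = 51.86 kg/m^2


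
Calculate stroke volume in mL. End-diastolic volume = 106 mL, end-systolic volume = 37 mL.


SV = EDV - ESV
SV = 106 - 37
SV = 69 mL


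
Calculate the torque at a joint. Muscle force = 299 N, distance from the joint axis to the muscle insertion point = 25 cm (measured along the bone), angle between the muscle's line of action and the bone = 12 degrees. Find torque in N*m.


Torque = F * d * sin(theta)   (moment arm = d*sin(theta))
d = 25 cm = 0.25 m
Torque = 299 * 0.25 * sin(12)
Torque = 15.54 N*m


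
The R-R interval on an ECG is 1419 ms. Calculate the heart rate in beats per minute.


HR = 60 / RR_interval(s)
RR = 1419 ms = 1.419 s
HR = 60 / 1.419 = 42.28 bpm


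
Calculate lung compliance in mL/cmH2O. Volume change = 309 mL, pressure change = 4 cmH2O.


C = dV / dP
C = 309 / 4
C = 77.25 mL/cmH2O


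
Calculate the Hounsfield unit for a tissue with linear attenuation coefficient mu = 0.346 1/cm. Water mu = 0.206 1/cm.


HU = ((mu_tissue - mu_water) / mu_water) * 1000
HU = ((0.346 - 0.206) / 0.206) * 1000
HU = 679.6


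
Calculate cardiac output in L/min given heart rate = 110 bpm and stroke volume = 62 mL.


CO = HR * SV
CO = 110 * 62 / 1000
CO = 6.82 L/min


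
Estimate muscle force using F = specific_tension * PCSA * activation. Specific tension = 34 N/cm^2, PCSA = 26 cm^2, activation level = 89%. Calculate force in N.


F = sigma * PCSA * activation
F = 34 * 26 * 0.89
F = 786.8 N


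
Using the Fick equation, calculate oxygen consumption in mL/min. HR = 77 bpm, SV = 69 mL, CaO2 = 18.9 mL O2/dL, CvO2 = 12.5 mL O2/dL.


CO = HR*SV = 77*69/1000 = 5.313 L/min
a-v O2 diff = 18.9 - 12.5 = 6.4 mL/dL
VO2 = CO * (CaO2-CvO2) * 10 dL/L
VO2 = 5.313 * 6.4 * 10
VO2 = 340 mL/min


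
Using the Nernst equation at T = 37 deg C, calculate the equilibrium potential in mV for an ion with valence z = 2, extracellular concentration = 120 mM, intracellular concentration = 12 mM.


E = (RT/(zF)) * ln(C_out/C_in)
T = 37 + 273.15 = 310.15 K
E = (8.314 * 310.15 / (2 * 96485)) * ln(120/12)
E = 30.77 mV


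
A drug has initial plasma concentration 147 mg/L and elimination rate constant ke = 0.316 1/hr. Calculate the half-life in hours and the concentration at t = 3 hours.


t_half = ln(2) / ke = 0.693147 / 0.316 = 2.194 hr
C(t) = C0 * exp(-ke*t) = 147 * exp(-0.316*3)
C(3) = 56.96 mg/L


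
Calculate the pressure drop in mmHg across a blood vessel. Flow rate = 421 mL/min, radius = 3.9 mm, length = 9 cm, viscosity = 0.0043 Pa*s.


dP = 8*mu*L*Q / (pi*r^4)
Q = 421 mL/min = 7.01667e-06 m^3/s
dP = 29.8898 Pa = 29.8898 / 133.322 mmHg = 0.2242 mmHg


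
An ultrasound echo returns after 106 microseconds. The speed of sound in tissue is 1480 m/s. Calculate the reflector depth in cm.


depth = c * t / 2
t = 106 us = 1.0600e-04 s
depth = 1480 * 1.0600e-04 / 2
depth = 0.07844 m = 7.844 cm


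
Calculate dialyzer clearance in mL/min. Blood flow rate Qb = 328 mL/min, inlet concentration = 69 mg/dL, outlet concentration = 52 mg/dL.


K = Qb * (Cb_in - Cb_out) / Cb_in
K = 328 * (69 - 52) / 69
K = 80.81 mL/min


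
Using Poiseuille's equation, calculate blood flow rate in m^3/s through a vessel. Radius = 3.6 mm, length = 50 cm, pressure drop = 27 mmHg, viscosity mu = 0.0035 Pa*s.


Q = pi*r^4*dP / (8*mu*L)
r = 0.0036 m, L = 0.5 m
dP = 27 mmHg = 3599.694 Pa
Q = 1.3567e-04 m^3/s


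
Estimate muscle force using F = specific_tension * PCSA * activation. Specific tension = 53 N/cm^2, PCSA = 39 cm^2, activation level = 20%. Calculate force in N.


F = sigma * PCSA * activation
F = 53 * 39 * 0.2
F = 413.4 N


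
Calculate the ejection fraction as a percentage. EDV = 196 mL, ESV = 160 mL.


SV = EDV - ESV = 196 - 160 = 36 mL
EF = SV/EDV * 100 = 36/196 * 100
EF = 18.37%


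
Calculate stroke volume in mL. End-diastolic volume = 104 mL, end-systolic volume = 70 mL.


SV = EDV - ESV
SV = 104 - 70
SV = 34 mL


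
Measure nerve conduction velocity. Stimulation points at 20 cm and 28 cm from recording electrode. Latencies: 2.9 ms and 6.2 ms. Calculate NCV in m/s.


Distance = (28 - 20) / 100 = 0.08 m
dt = (6.2 - 2.9) / 1000 = 0.0033 s
NCV = dist / dt = 24.24 m/s


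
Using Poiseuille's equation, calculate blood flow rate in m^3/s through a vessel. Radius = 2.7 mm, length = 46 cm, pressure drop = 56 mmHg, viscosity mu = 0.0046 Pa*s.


Q = pi*r^4*dP / (8*mu*L)
r = 0.0027 m, L = 0.46 m
dP = 56 mmHg = 7466.032 Pa
Q = 7.3636e-05 m^3/s


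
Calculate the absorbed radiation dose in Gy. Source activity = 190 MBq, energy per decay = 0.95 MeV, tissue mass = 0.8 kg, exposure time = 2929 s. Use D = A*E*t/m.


A = 190 MBq = 1.9000e+08 Bq
E = 0.95 MeV = 1.5219e-13 J
D = A*E*t/m = 1.9000e+08*1.5219e-13*2929/0.8
D = 0.1059 Gy


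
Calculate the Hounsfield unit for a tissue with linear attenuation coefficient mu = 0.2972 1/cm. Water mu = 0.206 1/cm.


HU = ((mu_tissue - mu_water) / mu_water) * 1000
HU = ((0.2972 - 0.206) / 0.206) * 1000
HU = 442.7


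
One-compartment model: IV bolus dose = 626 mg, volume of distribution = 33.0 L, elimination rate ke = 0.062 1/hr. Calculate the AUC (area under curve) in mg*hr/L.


C0 = Dose/Vd = 626/33.0 = 18.9697 mg/L
AUC = C0/ke = 18.9697/0.062
AUC = 306 mg*hr/L


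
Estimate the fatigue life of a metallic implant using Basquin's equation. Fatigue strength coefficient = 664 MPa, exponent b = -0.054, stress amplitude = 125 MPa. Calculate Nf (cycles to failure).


sigma_a = sigma_f' * (2Nf)^b
2Nf = (sigma_a/sigma_f')^(1/b)
2Nf = (125/664)^(1/-0.054)
2Nf = 2.6959072e+13
Nf = 1.3480e+13


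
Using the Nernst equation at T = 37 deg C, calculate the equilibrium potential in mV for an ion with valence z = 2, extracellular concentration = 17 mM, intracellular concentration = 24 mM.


E = (RT/(zF)) * ln(C_out/C_in)
T = 37 + 273.15 = 310.15 K
E = (8.314 * 310.15 / (2 * 96485)) * ln(17/24)
E = -4.608 mV


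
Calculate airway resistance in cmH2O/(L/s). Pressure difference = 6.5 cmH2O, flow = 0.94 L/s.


R = dP / flow
R = 6.5 / 0.94
R = 6.915 cmH2O/(L/s)


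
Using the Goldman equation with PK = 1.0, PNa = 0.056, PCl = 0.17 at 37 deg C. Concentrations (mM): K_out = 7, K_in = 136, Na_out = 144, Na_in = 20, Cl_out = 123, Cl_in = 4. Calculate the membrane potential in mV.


Vm = (RT/F)*ln((PK*Ko + PNa*Nao + PCl*Cli)/(PK*Ki + PNa*Nai + PCl*Clo))
Numer = 15.744, Denom = 158.03
Vm = -61.64 mV


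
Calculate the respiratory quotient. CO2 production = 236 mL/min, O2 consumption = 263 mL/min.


RQ = VCO2 / VO2
RQ = 236 / 263
RQ = 0.8973


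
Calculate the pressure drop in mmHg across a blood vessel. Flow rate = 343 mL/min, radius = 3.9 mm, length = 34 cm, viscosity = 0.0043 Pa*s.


dP = 8*mu*L*Q / (pi*r^4)
Q = 343 mL/min = 5.71667e-06 m^3/s
dP = 91.9967 Pa = 91.9967 / 133.322 mmHg = 0.69 mmHg


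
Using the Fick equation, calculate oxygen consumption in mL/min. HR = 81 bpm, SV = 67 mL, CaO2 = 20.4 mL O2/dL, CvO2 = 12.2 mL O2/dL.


CO = HR*SV = 81*67/1000 = 5.427 L/min
a-v O2 diff = 20.4 - 12.2 = 8.2 mL/dL
VO2 = CO * (CaO2-CvO2) * 10 dL/L
VO2 = 5.427 * 8.2 * 10
VO2 = 445 mL/min


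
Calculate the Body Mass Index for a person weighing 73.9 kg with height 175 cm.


BMI = weight / height^2
height = 175 cm = 1.75 m
BMI = 73.9 / 1.75^2
BMI = 24.13 kg/m^2


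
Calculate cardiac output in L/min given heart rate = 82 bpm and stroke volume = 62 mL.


CO = HR * SV
CO = 82 * 62 / 1000
CO = 5.084 L/min


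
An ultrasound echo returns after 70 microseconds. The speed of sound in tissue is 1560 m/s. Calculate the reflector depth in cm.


depth = c * t / 2
t = 70 us = 7.0000e-05 s
depth = 1560 * 7.0000e-05 / 2
depth = 0.0546 m = 5.46 cm


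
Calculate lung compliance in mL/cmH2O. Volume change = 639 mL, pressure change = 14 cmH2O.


C = dV / dP
C = 639 / 14
C = 45.64 mL/cmH2O


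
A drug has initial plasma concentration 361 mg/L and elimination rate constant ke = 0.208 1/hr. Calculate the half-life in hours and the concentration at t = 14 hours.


t_half = ln(2) / ke = 0.693147 / 0.208 = 3.332 hr
C(t) = C0 * exp(-ke*t) = 361 * exp(-0.208*14)
C(14) = 19.63 mg/L


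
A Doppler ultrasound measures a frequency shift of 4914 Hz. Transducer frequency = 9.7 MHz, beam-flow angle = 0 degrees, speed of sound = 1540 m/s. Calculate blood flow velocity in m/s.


v = fd * c / (2 * f0 * cos(theta))
v = 4914 * 1540 / (2 * 9.7000e+06 * cos(0))
v = 0.3901 m/s


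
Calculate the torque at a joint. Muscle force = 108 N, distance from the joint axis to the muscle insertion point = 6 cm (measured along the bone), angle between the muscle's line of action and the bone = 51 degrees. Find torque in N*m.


Torque = F * d * sin(theta)   (moment arm = d*sin(theta))
d = 6 cm = 0.06 m
Torque = 108 * 0.06 * sin(51)
Torque = 5.036 N*m


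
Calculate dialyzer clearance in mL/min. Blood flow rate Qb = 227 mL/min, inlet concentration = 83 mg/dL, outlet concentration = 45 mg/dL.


K = Qb * (Cb_in - Cb_out) / Cb_in
K = 227 * (83 - 45) / 83
K = 103.9 mL/min


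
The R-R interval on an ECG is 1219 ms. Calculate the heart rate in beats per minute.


HR = 60 / RR_interval(s)
RR = 1219 ms = 1.219 s
HR = 60 / 1.219 = 49.22 bpm


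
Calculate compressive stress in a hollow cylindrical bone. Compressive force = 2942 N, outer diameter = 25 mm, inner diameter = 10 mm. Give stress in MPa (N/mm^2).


A = pi*(r_o^2 - r_i^2)
r_o = 12.5 mm, r_i = 5 mm
A = 412.334 mm^2
sigma = F/A = 2942 / 412.334
sigma = 7.135 MPa


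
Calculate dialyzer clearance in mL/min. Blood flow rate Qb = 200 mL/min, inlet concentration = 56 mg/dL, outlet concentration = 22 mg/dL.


K = Qb * (Cb_in - Cb_out) / Cb_in
K = 200 * (56 - 22) / 56
K = 121.4 mL/min


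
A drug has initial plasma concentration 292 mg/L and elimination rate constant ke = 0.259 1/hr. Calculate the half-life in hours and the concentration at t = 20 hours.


t_half = ln(2) / ke = 0.693147 / 0.259 = 2.676 hr
C(t) = C0 * exp(-ke*t) = 292 * exp(-0.259*20)
C(20) = 1.643 mg/L


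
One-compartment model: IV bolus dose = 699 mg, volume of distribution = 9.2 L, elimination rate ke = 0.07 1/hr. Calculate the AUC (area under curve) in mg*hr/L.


C0 = Dose/Vd = 699/9.2 = 75.9783 mg/L
AUC = C0/ke = 75.9783/0.07
AUC = 1085 mg*hr/L


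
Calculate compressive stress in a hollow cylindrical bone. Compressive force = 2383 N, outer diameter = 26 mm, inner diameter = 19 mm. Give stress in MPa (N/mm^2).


A = pi*(r_o^2 - r_i^2)
r_o = 13 mm, r_i = 9.5 mm
A = 247.4 mm^2
sigma = F/A = 2383 / 247.4
sigma = 9.632 MPa


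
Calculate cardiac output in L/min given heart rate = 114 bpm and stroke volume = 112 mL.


CO = HR * SV
CO = 114 * 112 / 1000
CO = 12.77 L/min


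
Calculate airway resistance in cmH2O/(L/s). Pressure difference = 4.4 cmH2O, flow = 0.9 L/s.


R = dP / flow
R = 4.4 / 0.9
R = 4.889 cmH2O/(L/s)


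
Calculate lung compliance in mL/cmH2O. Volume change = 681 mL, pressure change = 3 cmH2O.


C = dV / dP
C = 681 / 3
C = 227 mL/cmH2O


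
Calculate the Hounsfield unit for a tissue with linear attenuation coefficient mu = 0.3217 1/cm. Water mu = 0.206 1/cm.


HU = ((mu_tissue - mu_water) / mu_water) * 1000
HU = ((0.3217 - 0.206) / 0.206) * 1000
HU = 561.7


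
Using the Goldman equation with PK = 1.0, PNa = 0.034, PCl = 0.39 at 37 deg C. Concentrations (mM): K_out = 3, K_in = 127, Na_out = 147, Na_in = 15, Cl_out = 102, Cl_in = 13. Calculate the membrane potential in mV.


Vm = (RT/F)*ln((PK*Ko + PNa*Nao + PCl*Cli)/(PK*Ki + PNa*Nai + PCl*Clo))
Numer = 13.068, Denom = 167.29
Vm = -68.14 mV


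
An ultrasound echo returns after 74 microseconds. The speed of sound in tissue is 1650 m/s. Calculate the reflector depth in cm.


depth = c * t / 2
t = 74 us = 7.4000e-05 s
depth = 1650 * 7.4000e-05 / 2
depth = 0.06105 m = 6.105 cm


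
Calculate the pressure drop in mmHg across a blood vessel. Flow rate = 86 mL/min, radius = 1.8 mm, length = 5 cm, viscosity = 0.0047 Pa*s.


dP = 8*mu*L*Q / (pi*r^4)
Q = 86 mL/min = 1.43333e-06 m^3/s
dP = 81.7079 Pa = 81.7079 / 133.322 mmHg = 0.6129 mmHg


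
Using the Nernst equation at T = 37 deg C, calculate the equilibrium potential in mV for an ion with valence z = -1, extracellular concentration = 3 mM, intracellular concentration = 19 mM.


E = (RT/(zF)) * ln(C_out/C_in)
T = 37 + 273.15 = 310.15 K
E = (8.314 * 310.15 / (-1 * 96485)) * ln(3/19)
E = 49.33 mV


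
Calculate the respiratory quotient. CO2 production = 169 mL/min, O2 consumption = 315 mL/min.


RQ = VCO2 / VO2
RQ = 169 / 315
RQ = 0.5365


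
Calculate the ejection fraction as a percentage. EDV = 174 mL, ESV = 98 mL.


SV = EDV - ESV = 174 - 98 = 76 mL
EF = SV/EDV * 100 = 76/174 * 100
EF = 43.68%


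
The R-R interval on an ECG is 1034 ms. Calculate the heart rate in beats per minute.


HR = 60 / RR_interval(s)
RR = 1034 ms = 1.034 s
HR = 60 / 1.034 = 58.03 bpm


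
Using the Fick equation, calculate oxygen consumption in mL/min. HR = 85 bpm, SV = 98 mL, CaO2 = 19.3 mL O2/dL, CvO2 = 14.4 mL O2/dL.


CO = HR*SV = 85*98/1000 = 8.33 L/min
a-v O2 diff = 19.3 - 14.4 = 4.9 mL/dL
VO2 = CO * (CaO2-CvO2) * 10 dL/L
VO2 = 8.33 * 4.9 * 10
VO2 = 408.2 mL/min


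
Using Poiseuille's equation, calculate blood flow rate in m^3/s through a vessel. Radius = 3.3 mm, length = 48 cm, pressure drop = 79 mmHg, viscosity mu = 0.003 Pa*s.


Q = pi*r^4*dP / (8*mu*L)
r = 0.0033 m, L = 0.48 m
dP = 79 mmHg = 10532.438 Pa
Q = 3.4063e-04 m^3/s


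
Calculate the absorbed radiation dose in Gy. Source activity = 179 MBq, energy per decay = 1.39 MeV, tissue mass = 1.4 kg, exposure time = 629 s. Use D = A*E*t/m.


A = 179 MBq = 1.7900e+08 Bq
E = 1.39 MeV = 2.22678e-13 J
D = A*E*t/m = 1.7900e+08*2.22678e-13*629/1.4
D = 0.01791 Gy


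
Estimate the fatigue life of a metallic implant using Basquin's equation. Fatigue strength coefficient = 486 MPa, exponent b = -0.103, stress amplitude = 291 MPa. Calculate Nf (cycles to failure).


sigma_a = sigma_f' * (2Nf)^b
2Nf = (sigma_a/sigma_f')^(1/b)
2Nf = (291/486)^(1/-0.103)
2Nf = 145.39723
Nf = 72.7


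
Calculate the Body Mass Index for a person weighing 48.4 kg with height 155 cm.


BMI = weight / height^2
height = 155 cm = 1.55 m
BMI = 48.4 / 1.55^2
BMI = 20.15 kg/m^2


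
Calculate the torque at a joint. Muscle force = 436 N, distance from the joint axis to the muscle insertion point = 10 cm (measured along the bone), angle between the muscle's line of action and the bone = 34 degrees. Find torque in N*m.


Torque = F * d * sin(theta)   (moment arm = d*sin(theta))
d = 10 cm = 0.1 m
Torque = 436 * 0.1 * sin(34)
Torque = 24.38 N*m


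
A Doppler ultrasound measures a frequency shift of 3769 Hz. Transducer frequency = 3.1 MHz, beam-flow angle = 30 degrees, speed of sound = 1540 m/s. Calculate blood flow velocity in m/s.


v = fd * c / (2 * f0 * cos(theta))
v = 3769 * 1540 / (2 * 3.1000e+06 * cos(30))
v = 1.081 m/s


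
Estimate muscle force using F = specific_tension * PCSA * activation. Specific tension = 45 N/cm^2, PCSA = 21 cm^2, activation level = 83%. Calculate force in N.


F = sigma * PCSA * activation
F = 45 * 21 * 0.83
F = 784.3 N


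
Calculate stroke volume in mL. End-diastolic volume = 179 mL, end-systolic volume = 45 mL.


SV = EDV - ESV
SV = 179 - 45
SV = 134 mL


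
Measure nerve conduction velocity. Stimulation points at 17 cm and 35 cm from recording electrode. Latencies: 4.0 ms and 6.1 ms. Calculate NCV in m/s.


Distance = (35 - 17) / 100 = 0.18 m
dt = (6.1 - 4.0) / 1000 = 0.0021 s
NCV = dist / dt = 85.71 m/s


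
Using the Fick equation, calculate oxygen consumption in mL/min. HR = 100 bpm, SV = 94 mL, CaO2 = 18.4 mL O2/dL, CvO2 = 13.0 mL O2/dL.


CO = HR*SV = 100*94/1000 = 9.4 L/min
a-v O2 diff = 18.4 - 13.0 = 5.4 mL/dL
VO2 = CO * (CaO2-CvO2) * 10 dL/L
VO2 = 9.4 * 5.4 * 10
VO2 = 507.6 mL/min


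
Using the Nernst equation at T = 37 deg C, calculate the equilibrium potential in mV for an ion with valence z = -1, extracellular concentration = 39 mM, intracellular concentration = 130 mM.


E = (RT/(zF)) * ln(C_out/C_in)
T = 37 + 273.15 = 310.15 K
E = (8.314 * 310.15 / (-1 * 96485)) * ln(39/130)
E = 32.18 mV


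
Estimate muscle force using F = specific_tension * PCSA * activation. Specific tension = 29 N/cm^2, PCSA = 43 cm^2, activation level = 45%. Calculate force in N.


F = sigma * PCSA * activation
F = 29 * 43 * 0.45
F = 561.1 N


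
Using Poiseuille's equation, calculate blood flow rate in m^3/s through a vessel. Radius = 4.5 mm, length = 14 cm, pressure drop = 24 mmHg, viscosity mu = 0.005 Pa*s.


Q = pi*r^4*dP / (8*mu*L)
r = 0.0045 m, L = 0.14 m
dP = 24 mmHg = 3199.728 Pa
Q = 7.3608e-04 m^3/s


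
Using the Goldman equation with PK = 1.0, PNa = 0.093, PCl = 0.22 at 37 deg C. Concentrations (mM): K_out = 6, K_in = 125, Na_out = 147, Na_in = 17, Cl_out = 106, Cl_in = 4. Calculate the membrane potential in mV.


Vm = (RT/F)*ln((PK*Ko + PNa*Nao + PCl*Cli)/(PK*Ki + PNa*Nai + PCl*Clo))
Numer = 20.551, Denom = 149.901
Vm = -53.1 mV


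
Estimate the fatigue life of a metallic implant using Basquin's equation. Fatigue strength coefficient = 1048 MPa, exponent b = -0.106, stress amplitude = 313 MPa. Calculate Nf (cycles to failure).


sigma_a = sigma_f' * (2Nf)^b
2Nf = (sigma_a/sigma_f')^(1/b)
2Nf = (313/1048)^(1/-0.106)
2Nf = 89351.79
Nf = 4.468e+04


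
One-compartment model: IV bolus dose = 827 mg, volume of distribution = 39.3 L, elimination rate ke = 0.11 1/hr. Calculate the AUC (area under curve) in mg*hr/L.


C0 = Dose/Vd = 827/39.3 = 21.0433 mg/L
AUC = C0/ke = 21.0433/0.11
AUC = 191.3 mg*hr/L


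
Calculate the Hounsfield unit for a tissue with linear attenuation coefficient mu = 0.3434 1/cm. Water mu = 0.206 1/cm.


HU = ((mu_tissue - mu_water) / mu_water) * 1000
HU = ((0.3434 - 0.206) / 0.206) * 1000
HU = 667


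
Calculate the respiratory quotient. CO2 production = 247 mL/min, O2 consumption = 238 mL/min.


RQ = VCO2 / VO2
RQ = 247 / 238
RQ = 1.038


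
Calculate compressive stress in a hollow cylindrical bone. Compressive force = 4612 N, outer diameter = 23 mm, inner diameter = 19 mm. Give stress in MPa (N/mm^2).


A = pi*(r_o^2 - r_i^2)
r_o = 11.5 mm, r_i = 9.5 mm
A = 131.947 mm^2
sigma = F/A = 4612 / 131.947
sigma = 34.95 MPa


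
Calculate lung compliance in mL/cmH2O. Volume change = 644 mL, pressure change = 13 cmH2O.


C = dV / dP
C = 644 / 13
C = 49.54 mL/cmH2O


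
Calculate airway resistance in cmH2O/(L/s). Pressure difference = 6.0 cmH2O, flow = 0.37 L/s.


R = dP / flow
R = 6.0 / 0.37
R = 16.22 cmH2O/(L/s)


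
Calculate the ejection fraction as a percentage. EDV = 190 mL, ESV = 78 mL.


SV = EDV - ESV = 190 - 78 = 112 mL
EF = SV/EDV * 100 = 112/190 * 100
EF = 58.95%


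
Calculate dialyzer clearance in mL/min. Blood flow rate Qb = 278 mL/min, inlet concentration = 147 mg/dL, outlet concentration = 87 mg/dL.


K = Qb * (Cb_in - Cb_out) / Cb_in
K = 278 * (147 - 87) / 147
K = 113.5 mL/min


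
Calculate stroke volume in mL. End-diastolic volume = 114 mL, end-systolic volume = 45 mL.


SV = EDV - ESV
SV = 114 - 45
SV = 69 mL


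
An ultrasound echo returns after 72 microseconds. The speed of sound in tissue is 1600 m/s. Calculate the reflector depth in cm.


depth = c * t / 2
t = 72 us = 7.2000e-05 s
depth = 1600 * 7.2000e-05 / 2
depth = 0.0576 m = 5.76 cm


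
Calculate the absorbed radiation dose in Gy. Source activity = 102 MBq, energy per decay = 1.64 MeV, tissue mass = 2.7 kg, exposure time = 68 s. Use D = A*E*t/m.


A = 102 MBq = 1.0200e+08 Bq
E = 1.64 MeV = 2.62728e-13 J
D = A*E*t/m = 1.0200e+08*2.62728e-13*68/2.7
D = 6.7492e-04 Gy


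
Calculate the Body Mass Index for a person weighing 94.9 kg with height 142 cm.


BMI = weight / height^2
height = 142 cm = 1.42 m
BMI = 94.9 / 1.42^2
BMI = 47.06 kg/m^2


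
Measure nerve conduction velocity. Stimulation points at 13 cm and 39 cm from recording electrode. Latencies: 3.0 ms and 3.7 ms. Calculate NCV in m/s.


Distance = (39 - 13) / 100 = 0.26 m
dt = (3.7 - 3.0) / 1000 = 7.0000e-04 s
NCV = dist / dt = 371.4 m/s


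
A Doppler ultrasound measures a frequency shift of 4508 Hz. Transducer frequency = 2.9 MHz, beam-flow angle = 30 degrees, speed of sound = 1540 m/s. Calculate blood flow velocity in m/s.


v = fd * c / (2 * f0 * cos(theta))
v = 4508 * 1540 / (2 * 2.9000e+06 * cos(30))
v = 1.382 m/s


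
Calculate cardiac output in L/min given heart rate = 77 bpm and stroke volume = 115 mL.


CO = HR * SV
CO = 77 * 115 / 1000
CO = 8.855 L/min


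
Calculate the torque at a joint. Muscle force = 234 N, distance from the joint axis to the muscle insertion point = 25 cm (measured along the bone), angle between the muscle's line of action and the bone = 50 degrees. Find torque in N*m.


Torque = F * d * sin(theta)   (moment arm = d*sin(theta))
d = 25 cm = 0.25 m
Torque = 234 * 0.25 * sin(50)
Torque = 44.81 N*m


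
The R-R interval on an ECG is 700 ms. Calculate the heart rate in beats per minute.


HR = 60 / RR_interval(s)
RR = 700 ms = 0.7 s
HR = 60 / 0.7 = 85.71 bpm


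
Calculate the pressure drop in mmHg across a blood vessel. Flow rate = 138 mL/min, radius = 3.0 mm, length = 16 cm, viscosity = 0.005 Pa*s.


dP = 8*mu*L*Q / (pi*r^4)
Q = 138 mL/min = 2.3e-06 m^3/s
dP = 57.8459 Pa = 57.8459 / 133.322 mmHg = 0.4339 mmHg


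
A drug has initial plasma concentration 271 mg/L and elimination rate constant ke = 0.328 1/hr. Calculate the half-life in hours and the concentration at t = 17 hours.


t_half = ln(2) / ke = 0.693147 / 0.328 = 2.113 hr
C(t) = C0 * exp(-ke*t) = 271 * exp(-0.328*17)
C(17) = 1.026 mg/L


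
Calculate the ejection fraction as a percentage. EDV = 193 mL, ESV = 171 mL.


SV = EDV - ESV = 193 - 171 = 22 mL
EF = SV/EDV * 100 = 22/193 * 100
EF = 11.4%


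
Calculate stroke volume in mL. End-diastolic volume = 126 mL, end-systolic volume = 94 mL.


SV = EDV - ESV
SV = 126 - 94
SV = 32 mL


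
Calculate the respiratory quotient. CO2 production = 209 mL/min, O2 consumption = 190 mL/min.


RQ = VCO2 / VO2
RQ = 209 / 190
RQ = 1.1
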